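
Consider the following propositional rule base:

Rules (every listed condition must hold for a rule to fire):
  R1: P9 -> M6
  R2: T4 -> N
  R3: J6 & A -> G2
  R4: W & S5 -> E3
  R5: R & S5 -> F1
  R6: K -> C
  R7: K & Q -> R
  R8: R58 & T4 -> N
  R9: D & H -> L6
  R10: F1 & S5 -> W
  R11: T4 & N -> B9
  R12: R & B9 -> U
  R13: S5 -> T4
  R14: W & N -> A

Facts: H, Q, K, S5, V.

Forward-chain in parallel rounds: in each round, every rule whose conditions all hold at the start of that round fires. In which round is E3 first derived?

Round 1: R6 [K -> C]; R7 [K & Q -> R]; R13 [S5 -> T4]. Adds C, R, T4.
Round 2: R2 [T4 -> N]; R5 [R & S5 -> F1]. Adds N, F1.
Round 3: R10 [F1 & S5 -> W]; R11 [T4 & N -> B9]. Adds W, B9.
Round 4: R4 [W & S5 -> E3]; R12 [R & B9 -> U]; R14 [W & N -> A]. Adds E3, U, A.
E3 first appears in round 4.

4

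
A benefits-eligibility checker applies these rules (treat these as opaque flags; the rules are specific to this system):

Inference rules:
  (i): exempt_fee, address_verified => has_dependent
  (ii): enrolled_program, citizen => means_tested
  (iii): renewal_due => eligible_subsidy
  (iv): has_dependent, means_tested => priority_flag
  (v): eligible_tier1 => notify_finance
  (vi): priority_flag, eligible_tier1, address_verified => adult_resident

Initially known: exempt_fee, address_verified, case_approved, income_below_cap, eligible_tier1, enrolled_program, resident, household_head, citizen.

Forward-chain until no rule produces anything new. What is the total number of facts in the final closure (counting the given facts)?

Round 1 fires (i), (ii), (v), giving has_dependent, means_tested, notify_finance.
Round 2 fires (iv), giving priority_flag.
Round 3 fires (vi), giving adult_resident.
Closure: {address_verified, adult_resident, case_approved, citizen, eligible_tier1, enrolled_program, exempt_fee, has_dependent, household_head, income_below_cap, means_tested, notify_finance, priority_flag, resident} — 14 facts.

14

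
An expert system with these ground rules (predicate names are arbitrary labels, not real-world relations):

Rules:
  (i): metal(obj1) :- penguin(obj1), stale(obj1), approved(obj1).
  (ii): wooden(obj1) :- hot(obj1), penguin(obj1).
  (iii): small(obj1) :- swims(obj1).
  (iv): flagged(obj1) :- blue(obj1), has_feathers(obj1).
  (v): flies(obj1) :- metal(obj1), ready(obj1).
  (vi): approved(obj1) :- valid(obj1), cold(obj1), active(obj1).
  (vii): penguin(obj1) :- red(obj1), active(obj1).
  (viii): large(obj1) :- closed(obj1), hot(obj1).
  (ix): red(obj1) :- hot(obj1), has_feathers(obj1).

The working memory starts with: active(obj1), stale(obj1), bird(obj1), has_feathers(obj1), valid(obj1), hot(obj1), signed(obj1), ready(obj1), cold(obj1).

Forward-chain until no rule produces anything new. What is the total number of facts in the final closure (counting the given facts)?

15

Round 1 — (vi), (ix), derive approved(obj1), red(obj1).
Round 2 — (vii), derive penguin(obj1).
Round 3 — (i), (ii), derive metal(obj1), wooden(obj1).
Round 4 — (v), derive flies(obj1).
Closure: {active(obj1), approved(obj1), bird(obj1), cold(obj1), flies(obj1), has_feathers(obj1), hot(obj1), metal(obj1), penguin(obj1), ready(obj1), red(obj1), signed(obj1), stale(obj1), valid(obj1), wooden(obj1)} — 15 facts.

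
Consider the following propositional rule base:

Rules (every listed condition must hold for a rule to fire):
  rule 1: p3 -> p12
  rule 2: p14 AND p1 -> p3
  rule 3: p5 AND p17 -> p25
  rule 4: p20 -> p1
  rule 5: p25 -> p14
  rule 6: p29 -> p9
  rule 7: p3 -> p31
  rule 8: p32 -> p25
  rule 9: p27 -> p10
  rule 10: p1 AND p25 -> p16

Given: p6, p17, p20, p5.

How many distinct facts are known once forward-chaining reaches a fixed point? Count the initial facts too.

Round 1: rule 3 [p5 AND p17 -> p25]; rule 4 [p20 -> p1]. Adds p25, p1.
Round 2: rule 5 [p25 -> p14]; rule 10 [p1 AND p25 -> p16]. Adds p14, p16.
Round 3: rule 2 [p14 AND p1 -> p3]. Adds p3.
Round 4: rule 1 [p3 -> p12]; rule 7 [p3 -> p31]. Adds p12, p31.
Closure: {p1, p12, p14, p16, p17, p20, p25, p3, p31, p5, p6} — 11 facts.

11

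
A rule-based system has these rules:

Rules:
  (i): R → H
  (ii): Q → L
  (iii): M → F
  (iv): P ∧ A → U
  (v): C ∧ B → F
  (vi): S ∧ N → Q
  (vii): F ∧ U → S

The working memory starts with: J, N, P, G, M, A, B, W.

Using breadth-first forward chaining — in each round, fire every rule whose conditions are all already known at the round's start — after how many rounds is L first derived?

Round 1: (iii) [M → F]; (iv) [P ∧ A → U]. New: F, U.
Round 2: (vii) [F ∧ U → S]. New: S.
Round 3: (vi) [S ∧ N → Q]. New: Q.
Round 4: (ii) [Q → L]. New: L.
L first appears in round 4.

4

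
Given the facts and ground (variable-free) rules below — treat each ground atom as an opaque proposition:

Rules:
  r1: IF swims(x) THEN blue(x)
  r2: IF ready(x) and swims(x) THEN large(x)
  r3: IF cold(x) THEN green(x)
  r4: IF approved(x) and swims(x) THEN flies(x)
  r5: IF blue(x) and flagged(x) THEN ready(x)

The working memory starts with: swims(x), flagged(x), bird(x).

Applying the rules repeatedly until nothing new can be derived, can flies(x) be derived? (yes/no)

Round 1 fires r1, giving blue(x).
Round 2 fires r5, giving ready(x).
Round 3 fires r2, giving large(x).
Fixed point reached. flies(x) is concluded only by r4; r4 needs approved(x) (never derived).

no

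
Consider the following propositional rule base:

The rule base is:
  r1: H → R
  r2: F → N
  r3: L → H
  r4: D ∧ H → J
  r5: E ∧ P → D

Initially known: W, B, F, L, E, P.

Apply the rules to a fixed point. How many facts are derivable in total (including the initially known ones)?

[1] r2 [F → N]; r3 [L → H]; r5 [E ∧ P → D]. ⇒ new: N, H, D.
[2] r1 [H → R]; r4 [D ∧ H → J]. ⇒ new: R, J.
Closure: {B, D, E, F, H, J, L, N, P, R, W} — 11 facts.

11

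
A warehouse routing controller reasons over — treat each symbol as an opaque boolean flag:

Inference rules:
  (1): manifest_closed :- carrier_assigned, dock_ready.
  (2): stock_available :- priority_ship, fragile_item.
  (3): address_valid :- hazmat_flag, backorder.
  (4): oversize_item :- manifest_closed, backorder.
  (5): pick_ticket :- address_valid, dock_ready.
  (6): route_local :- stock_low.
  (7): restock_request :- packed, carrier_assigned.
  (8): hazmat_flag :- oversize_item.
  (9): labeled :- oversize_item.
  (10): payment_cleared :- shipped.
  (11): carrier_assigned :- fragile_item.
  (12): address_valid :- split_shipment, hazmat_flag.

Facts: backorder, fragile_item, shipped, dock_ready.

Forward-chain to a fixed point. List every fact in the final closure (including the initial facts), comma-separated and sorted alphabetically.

address_valid, backorder, carrier_assigned, dock_ready, fragile_item, hazmat_flag, labeled, manifest_closed, oversize_item, payment_cleared, pick_ticket, shipped

Round 1: (10) [payment_cleared :- shipped.]; (11) [carrier_assigned :- fragile_item.]. New: payment_cleared, carrier_assigned.
Round 2: (1) [manifest_closed :- carrier_assigned, dock_ready.]. New: manifest_closed.
Round 3: (4) [oversize_item :- manifest_closed, backorder.]. New: oversize_item.
Round 4: (8) [hazmat_flag :- oversize_item.]; (9) [labeled :- oversize_item.]. New: hazmat_flag, labeled.
Round 5: (3) [address_valid :- hazmat_flag, backorder.]. New: address_valid.
Round 6: (5) [pick_ticket :- address_valid, dock_ready.]. New: pick_ticket.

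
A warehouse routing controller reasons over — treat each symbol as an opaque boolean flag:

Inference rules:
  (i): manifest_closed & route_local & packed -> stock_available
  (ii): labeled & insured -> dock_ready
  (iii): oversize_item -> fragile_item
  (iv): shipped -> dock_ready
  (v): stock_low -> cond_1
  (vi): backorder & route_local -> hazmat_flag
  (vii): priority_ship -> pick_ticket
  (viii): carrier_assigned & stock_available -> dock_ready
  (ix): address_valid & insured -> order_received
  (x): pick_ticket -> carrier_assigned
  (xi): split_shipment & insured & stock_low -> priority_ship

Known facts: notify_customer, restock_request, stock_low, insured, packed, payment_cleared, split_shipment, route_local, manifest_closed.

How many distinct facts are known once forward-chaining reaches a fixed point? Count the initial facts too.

Round 1 — (i), (v), (xi), derive stock_available, cond_1, priority_ship.
Round 2 — (vii), derive pick_ticket.
Round 3 — (x), derive carrier_assigned.
Round 4 — (viii), derive dock_ready.
Closure: {carrier_assigned, cond_1, dock_ready, insured, manifest_closed, notify_customer, packed, payment_cleared, pick_ticket, priority_ship, restock_request, route_local, split_shipment, stock_available, stock_low} — 15 facts.

15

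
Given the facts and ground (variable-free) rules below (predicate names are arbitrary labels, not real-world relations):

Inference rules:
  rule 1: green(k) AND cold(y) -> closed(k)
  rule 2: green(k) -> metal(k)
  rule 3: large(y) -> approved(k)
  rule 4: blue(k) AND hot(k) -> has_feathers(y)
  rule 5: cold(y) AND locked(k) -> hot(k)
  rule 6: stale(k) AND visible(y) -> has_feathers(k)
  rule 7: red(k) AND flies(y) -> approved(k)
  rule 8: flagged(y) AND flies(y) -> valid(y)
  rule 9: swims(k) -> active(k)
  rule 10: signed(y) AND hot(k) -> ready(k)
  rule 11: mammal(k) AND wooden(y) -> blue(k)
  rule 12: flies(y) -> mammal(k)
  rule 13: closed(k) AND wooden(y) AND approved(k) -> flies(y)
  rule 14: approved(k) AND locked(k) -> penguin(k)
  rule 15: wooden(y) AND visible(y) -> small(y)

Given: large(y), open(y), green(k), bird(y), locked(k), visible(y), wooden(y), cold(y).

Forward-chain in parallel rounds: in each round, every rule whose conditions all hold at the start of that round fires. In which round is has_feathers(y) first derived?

5

[1] rule 1 [green(k) AND cold(y) -> closed(k)]; rule 2 [green(k) -> metal(k)]; rule 3 [large(y) -> approved(k)]; rule 5 [cold(y) AND locked(k) -> hot(k)]; rule 15 [wooden(y) AND visible(y) -> small(y)]. ⇒ new: closed(k), metal(k), approved(k), hot(k), small(y).
[2] rule 13 [closed(k) AND wooden(y) AND approved(k) -> flies(y)]; rule 14 [approved(k) AND locked(k) -> penguin(k)]. ⇒ new: flies(y), penguin(k).
[3] rule 12 [flies(y) -> mammal(k)]. ⇒ new: mammal(k).
[4] rule 11 [mammal(k) AND wooden(y) -> blue(k)]. ⇒ new: blue(k).
[5] rule 4 [blue(k) AND hot(k) -> has_feathers(y)]. ⇒ new: has_feathers(y).
has_feathers(y) first appears in round 5.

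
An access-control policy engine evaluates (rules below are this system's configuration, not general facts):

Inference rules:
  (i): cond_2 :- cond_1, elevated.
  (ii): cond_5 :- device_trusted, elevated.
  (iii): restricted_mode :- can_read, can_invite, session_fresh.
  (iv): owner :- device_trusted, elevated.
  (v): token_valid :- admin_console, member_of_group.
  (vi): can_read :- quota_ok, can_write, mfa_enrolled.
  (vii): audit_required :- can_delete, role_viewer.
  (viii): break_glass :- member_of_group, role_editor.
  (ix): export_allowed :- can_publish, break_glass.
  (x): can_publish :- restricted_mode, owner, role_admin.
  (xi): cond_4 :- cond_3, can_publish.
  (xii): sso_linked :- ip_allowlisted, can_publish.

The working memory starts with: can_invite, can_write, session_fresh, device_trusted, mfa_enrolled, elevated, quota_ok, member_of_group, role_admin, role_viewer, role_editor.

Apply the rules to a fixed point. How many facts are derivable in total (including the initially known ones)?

18

Round 1: (ii) [cond_5 :- device_trusted, elevated.]; (iv) [owner :- device_trusted, elevated.]; (vi) [can_read :- quota_ok, can_write, mfa_enrolled.]; (viii) [break_glass :- member_of_group, role_editor.]. New: cond_5, owner, can_read, break_glass.
Round 2: (iii) [restricted_mode :- can_read, can_invite, session_fresh.]. New: restricted_mode.
Round 3: (x) [can_publish :- restricted_mode, owner, role_admin.]. New: can_publish.
Round 4: (ix) [export_allowed :- can_publish, break_glass.]. New: export_allowed.
Closure: {break_glass, can_invite, can_publish, can_read, can_write, cond_5, device_trusted, elevated, export_allowed, member_of_group, mfa_enrolled, owner, quota_ok, restricted_mode, role_admin, role_editor, role_viewer, session_fresh} — 18 facts.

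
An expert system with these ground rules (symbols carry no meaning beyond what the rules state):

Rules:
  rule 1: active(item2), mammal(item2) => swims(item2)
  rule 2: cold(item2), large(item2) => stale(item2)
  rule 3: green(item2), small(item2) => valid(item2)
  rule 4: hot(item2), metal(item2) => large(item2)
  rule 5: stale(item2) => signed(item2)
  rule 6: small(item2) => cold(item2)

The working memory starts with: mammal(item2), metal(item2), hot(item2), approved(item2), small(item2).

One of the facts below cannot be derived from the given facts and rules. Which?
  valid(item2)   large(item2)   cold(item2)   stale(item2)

Round 1: rule 4 [hot(item2), metal(item2) => large(item2)]; rule 6 [small(item2) => cold(item2)]. Adds large(item2), cold(item2).
Round 2: rule 2 [cold(item2), large(item2) => stale(item2)]. Adds stale(item2).
Round 3: rule 5 [stale(item2) => signed(item2)]. Adds signed(item2).
Derived: stale(item2) (round 2), cold(item2) (round 1), large(item2) (round 1). valid(item2) never appears in any round.

valid(item2)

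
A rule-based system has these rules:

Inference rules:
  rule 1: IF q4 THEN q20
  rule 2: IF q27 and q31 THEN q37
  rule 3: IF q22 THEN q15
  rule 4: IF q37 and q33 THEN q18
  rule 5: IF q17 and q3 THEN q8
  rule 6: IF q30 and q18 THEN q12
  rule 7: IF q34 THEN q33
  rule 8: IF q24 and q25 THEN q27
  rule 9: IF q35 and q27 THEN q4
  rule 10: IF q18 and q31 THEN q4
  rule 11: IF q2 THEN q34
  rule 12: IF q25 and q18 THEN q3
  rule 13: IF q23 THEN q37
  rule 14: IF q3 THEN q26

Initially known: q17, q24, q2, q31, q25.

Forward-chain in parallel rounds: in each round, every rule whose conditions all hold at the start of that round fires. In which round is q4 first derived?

4

Round 1: rule 8 [IF q24 and q25 THEN q27]; rule 11 [IF q2 THEN q34]. Adds q27, q34.
Round 2: rule 2 [IF q27 and q31 THEN q37]; rule 7 [IF q34 THEN q33]. Adds q37, q33.
Round 3: rule 4 [IF q37 and q33 THEN q18]. Adds q18.
Round 4: rule 10 [IF q18 and q31 THEN q4]; rule 12 [IF q25 and q18 THEN q3]. Adds q4, q3.
q4 first appears in round 4.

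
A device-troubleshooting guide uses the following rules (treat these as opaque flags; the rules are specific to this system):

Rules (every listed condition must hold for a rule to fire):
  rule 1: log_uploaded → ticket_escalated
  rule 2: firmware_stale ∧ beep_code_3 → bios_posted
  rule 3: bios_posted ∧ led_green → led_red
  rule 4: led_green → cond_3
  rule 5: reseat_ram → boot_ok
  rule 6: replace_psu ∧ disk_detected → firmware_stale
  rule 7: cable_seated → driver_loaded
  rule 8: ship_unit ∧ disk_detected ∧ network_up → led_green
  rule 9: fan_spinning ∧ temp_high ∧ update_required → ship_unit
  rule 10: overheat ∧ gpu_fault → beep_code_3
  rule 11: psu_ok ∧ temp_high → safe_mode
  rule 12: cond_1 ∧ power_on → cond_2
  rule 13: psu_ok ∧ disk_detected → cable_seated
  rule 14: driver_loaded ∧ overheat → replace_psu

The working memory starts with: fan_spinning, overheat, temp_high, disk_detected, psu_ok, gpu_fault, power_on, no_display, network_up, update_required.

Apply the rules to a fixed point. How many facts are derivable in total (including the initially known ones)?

Round 1: rule 9 [fan_spinning ∧ temp_high ∧ update_required → ship_unit]; rule 10 [overheat ∧ gpu_fault → beep_code_3]; rule 11 [psu_ok ∧ temp_high → safe_mode]; rule 13 [psu_ok ∧ disk_detected → cable_seated]. New: ship_unit, beep_code_3, safe_mode, cable_seated.
Round 2: rule 7 [cable_seated → driver_loaded]; rule 8 [ship_unit ∧ disk_detected ∧ network_up → led_green]. New: driver_loaded, led_green.
Round 3: rule 4 [led_green → cond_3]; rule 14 [driver_loaded ∧ overheat → replace_psu]. New: cond_3, replace_psu.
Round 4: rule 6 [replace_psu ∧ disk_detected → firmware_stale]. New: firmware_stale.
Round 5: rule 2 [firmware_stale ∧ beep_code_3 → bios_posted]. New: bios_posted.
Round 6: rule 3 [bios_posted ∧ led_green → led_red]. New: led_red.
Closure: {beep_code_3, bios_posted, cable_seated, cond_3, disk_detected, driver_loaded, fan_spinning, firmware_stale, gpu_fault, led_green, led_red, network_up, no_display, overheat, power_on, psu_ok, replace_psu, safe_mode, ship_unit, temp_high, update_required} — 21 facts.

21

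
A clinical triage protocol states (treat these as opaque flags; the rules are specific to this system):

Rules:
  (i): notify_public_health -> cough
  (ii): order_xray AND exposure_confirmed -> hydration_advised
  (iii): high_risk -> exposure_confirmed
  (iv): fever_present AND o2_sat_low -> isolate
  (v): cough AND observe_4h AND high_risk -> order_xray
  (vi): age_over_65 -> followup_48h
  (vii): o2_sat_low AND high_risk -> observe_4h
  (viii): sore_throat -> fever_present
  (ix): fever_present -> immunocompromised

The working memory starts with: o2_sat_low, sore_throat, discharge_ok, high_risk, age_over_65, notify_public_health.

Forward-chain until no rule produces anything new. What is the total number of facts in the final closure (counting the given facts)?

Round 1 — (i), (iii), (vi), (vii), (viii), derive cough, exposure_confirmed, followup_48h, observe_4h, fever_present.
Round 2 — (iv), (v), (ix), derive isolate, order_xray, immunocompromised.
Round 3 — (ii), derive hydration_advised.
Closure: {age_over_65, cough, discharge_ok, exposure_confirmed, fever_present, followup_48h, high_risk, hydration_advised, immunocompromised, isolate, notify_public_health, o2_sat_low, observe_4h, order_xray, sore_throat} — 15 facts.

15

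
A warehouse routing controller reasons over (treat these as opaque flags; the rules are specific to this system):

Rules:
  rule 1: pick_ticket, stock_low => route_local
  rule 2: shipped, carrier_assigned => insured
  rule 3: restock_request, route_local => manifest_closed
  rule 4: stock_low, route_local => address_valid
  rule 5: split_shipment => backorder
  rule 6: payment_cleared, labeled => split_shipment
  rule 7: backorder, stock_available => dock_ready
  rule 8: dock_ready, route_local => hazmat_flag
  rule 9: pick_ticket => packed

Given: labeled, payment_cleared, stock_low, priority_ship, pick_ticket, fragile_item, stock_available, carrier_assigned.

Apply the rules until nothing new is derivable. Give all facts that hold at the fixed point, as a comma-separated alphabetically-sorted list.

Round 1: rule 1 [pick_ticket, stock_low => route_local]; rule 6 [payment_cleared, labeled => split_shipment]; rule 9 [pick_ticket => packed]. Adds route_local, split_shipment, packed.
Round 2: rule 4 [stock_low, route_local => address_valid]; rule 5 [split_shipment => backorder]. Adds address_valid, backorder.
Round 3: rule 7 [backorder, stock_available => dock_ready]. Adds dock_ready.
Round 4: rule 8 [dock_ready, route_local => hazmat_flag]. Adds hazmat_flag.

address_valid, backorder, carrier_assigned, dock_ready, fragile_item, hazmat_flag, labeled, packed, payment_cleared, pick_ticket, priority_ship, route_local, split_shipment, stock_available, stock_low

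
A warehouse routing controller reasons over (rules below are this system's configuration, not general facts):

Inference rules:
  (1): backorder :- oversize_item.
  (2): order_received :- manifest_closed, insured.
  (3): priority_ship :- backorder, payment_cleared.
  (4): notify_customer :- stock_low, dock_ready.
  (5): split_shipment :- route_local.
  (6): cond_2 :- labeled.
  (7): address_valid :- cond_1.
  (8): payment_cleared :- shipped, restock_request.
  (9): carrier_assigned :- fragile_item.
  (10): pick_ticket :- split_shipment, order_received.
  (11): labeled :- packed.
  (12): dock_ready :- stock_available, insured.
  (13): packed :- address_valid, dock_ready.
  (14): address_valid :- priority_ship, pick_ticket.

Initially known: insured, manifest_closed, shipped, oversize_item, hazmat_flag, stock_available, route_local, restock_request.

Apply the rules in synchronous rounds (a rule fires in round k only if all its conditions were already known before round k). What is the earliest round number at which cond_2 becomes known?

Round 1: (1) [backorder :- oversize_item.]; (2) [order_received :- manifest_closed, insured.]; (5) [split_shipment :- route_local.]; (8) [payment_cleared :- shipped, restock_request.]; (12) [dock_ready :- stock_available, insured.]. New: backorder, order_received, split_shipment, payment_cleared, dock_ready.
Round 2: (3) [priority_ship :- backorder, payment_cleared.]; (10) [pick_ticket :- split_shipment, order_received.]. New: priority_ship, pick_ticket.
Round 3: (14) [address_valid :- priority_ship, pick_ticket.]. New: address_valid.
Round 4: (13) [packed :- address_valid, dock_ready.]. New: packed.
Round 5: (11) [labeled :- packed.]. New: labeled.
Round 6: (6) [cond_2 :- labeled.]. New: cond_2.
cond_2 first appears in round 6.

6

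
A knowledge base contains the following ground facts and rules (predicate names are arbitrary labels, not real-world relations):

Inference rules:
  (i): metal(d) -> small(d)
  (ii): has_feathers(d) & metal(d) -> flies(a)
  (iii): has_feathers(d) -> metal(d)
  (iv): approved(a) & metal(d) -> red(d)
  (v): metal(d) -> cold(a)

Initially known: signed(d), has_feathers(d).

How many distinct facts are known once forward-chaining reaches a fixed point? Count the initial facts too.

[1] (iii) [has_feathers(d) -> metal(d)]. ⇒ new: metal(d).
[2] (i) [metal(d) -> small(d)]; (ii) [has_feathers(d) & metal(d) -> flies(a)]; (v) [metal(d) -> cold(a)]. ⇒ new: small(d), flies(a), cold(a).
Closure: {cold(a), flies(a), has_feathers(d), metal(d), signed(d), small(d)} — 6 facts.

6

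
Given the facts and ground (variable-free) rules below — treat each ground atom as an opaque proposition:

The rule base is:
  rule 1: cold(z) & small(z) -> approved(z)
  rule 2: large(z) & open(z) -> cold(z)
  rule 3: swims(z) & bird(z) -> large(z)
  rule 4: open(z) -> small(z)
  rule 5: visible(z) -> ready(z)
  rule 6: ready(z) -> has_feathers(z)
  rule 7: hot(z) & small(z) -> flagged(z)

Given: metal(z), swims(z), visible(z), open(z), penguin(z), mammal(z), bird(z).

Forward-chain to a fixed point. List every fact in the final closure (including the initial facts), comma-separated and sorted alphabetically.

Round 1 — rule 3, rule 4, rule 5, derive large(z), small(z), ready(z).
Round 2 — rule 2, rule 6, derive cold(z), has_feathers(z).
Round 3 — rule 1, derive approved(z).

approved(z), bird(z), cold(z), has_feathers(z), large(z), mammal(z), metal(z), open(z), penguin(z), ready(z), small(z), swims(z), visible(z)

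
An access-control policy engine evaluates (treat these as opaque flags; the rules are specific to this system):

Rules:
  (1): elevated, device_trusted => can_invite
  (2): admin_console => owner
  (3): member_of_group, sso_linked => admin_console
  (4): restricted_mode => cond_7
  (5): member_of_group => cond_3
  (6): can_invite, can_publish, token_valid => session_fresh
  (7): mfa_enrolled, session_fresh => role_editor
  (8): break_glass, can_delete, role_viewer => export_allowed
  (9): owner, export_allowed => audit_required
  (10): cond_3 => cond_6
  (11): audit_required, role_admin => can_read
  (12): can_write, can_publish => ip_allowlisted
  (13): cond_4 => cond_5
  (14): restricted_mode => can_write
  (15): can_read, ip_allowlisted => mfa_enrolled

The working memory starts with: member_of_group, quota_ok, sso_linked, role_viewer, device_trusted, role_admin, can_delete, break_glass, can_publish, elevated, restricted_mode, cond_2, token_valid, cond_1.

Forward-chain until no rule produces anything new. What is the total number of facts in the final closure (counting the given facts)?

28

Round 1 — (1), (3), (4), (5), (8), (14), derive can_invite, admin_console, cond_7, cond_3, export_allowed, can_write.
Round 2 — (2), (6), (10), (12), derive owner, session_fresh, cond_6, ip_allowlisted.
Round 3 — (9), derive audit_required.
Round 4 — (11), derive can_read.
Round 5 — (15), derive mfa_enrolled.
Round 6 — (7), derive role_editor.
Closure: {admin_console, audit_required, break_glass, can_delete, can_invite, can_publish, can_read, can_write, cond_1, cond_2, cond_3, cond_6, cond_7, device_trusted, elevated, export_allowed, ip_allowlisted, member_of_group, mfa_enrolled, owner, quota_ok, restricted_mode, role_admin, role_editor, role_viewer, session_fresh, sso_linked, token_valid} — 28 facts.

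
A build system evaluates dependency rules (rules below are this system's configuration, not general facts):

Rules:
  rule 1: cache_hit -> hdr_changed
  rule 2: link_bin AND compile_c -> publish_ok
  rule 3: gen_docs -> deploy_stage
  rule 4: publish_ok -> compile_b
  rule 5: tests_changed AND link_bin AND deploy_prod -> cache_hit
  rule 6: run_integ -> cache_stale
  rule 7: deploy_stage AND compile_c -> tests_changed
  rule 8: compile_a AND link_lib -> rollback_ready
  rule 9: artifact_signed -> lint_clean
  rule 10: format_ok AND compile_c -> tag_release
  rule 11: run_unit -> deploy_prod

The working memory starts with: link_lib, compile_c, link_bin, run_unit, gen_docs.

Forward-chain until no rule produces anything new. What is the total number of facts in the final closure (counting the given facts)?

Round 1: rule 2 [link_bin AND compile_c -> publish_ok]; rule 3 [gen_docs -> deploy_stage]; rule 11 [run_unit -> deploy_prod]. Adds publish_ok, deploy_stage, deploy_prod.
Round 2: rule 4 [publish_ok -> compile_b]; rule 7 [deploy_stage AND compile_c -> tests_changed]. Adds compile_b, tests_changed.
Round 3: rule 5 [tests_changed AND link_bin AND deploy_prod -> cache_hit]. Adds cache_hit.
Round 4: rule 1 [cache_hit -> hdr_changed]. Adds hdr_changed.
Closure: {cache_hit, compile_b, compile_c, deploy_prod, deploy_stage, gen_docs, hdr_changed, link_bin, link_lib, publish_ok, run_unit, tests_changed} — 12 facts.

12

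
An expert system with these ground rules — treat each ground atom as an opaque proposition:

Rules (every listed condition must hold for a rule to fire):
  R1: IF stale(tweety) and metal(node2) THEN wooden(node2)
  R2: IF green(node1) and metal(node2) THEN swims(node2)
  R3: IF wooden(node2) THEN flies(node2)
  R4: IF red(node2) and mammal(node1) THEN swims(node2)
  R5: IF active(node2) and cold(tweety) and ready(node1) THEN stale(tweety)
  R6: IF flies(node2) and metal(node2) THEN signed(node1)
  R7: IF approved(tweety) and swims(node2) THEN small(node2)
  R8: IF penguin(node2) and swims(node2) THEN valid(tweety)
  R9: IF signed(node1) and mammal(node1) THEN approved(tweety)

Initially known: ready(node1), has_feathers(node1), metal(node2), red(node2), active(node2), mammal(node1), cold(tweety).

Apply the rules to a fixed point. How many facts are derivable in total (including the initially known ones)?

Round 1: R4 [IF red(node2) and mammal(node1) THEN swims(node2)]; R5 [IF active(node2) and cold(tweety) and ready(node1) THEN stale(tweety)]. New: swims(node2), stale(tweety).
Round 2: R1 [IF stale(tweety) and metal(node2) THEN wooden(node2)]. New: wooden(node2).
Round 3: R3 [IF wooden(node2) THEN flies(node2)]. New: flies(node2).
Round 4: R6 [IF flies(node2) and metal(node2) THEN signed(node1)]. New: signed(node1).
Round 5: R9 [IF signed(node1) and mammal(node1) THEN approved(tweety)]. New: approved(tweety).
Round 6: R7 [IF approved(tweety) and swims(node2) THEN small(node2)]. New: small(node2).
Closure: {active(node2), approved(tweety), cold(tweety), flies(node2), has_feathers(node1), mammal(node1), metal(node2), ready(node1), red(node2), signed(node1), small(node2), stale(tweety), swims(node2), wooden(node2)} — 14 facts.

14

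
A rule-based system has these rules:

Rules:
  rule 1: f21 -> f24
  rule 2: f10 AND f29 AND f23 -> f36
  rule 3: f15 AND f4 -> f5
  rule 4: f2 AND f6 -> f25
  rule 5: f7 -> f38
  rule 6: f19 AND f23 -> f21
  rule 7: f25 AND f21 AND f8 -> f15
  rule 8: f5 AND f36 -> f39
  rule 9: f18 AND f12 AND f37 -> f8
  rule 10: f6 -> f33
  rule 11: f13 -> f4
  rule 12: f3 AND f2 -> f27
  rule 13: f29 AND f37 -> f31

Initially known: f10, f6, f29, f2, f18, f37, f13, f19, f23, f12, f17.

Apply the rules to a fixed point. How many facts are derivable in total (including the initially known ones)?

22

Round 1: rule 2 [f10 AND f29 AND f23 -> f36]; rule 4 [f2 AND f6 -> f25]; rule 6 [f19 AND f23 -> f21]; rule 9 [f18 AND f12 AND f37 -> f8]; rule 10 [f6 -> f33]; rule 11 [f13 -> f4]; rule 13 [f29 AND f37 -> f31]. Adds f36, f25, f21, f8, f33, f4, f31.
Round 2: rule 1 [f21 -> f24]; rule 7 [f25 AND f21 AND f8 -> f15]. Adds f24, f15.
Round 3: rule 3 [f15 AND f4 -> f5]. Adds f5.
Round 4: rule 8 [f5 AND f36 -> f39]. Adds f39.
Closure: {f10, f12, f13, f15, f17, f18, f19, f2, f21, f23, f24, f25, f29, f31, f33, f36, f37, f39, f4, f5, f6, f8} — 22 facts.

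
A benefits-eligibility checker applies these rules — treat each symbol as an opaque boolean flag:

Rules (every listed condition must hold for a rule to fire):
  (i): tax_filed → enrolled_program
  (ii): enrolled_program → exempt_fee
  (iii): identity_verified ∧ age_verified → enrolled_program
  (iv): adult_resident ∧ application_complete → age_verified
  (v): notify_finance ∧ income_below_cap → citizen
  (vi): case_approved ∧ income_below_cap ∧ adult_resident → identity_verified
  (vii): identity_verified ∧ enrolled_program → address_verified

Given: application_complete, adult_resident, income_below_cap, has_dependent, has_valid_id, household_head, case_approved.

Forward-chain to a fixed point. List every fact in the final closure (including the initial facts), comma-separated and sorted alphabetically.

[1] (iv) [adult_resident ∧ application_complete → age_verified]; (vi) [case_approved ∧ income_below_cap ∧ adult_resident → identity_verified]. ⇒ new: age_verified, identity_verified.
[2] (iii) [identity_verified ∧ age_verified → enrolled_program]. ⇒ new: enrolled_program.
[3] (ii) [enrolled_program → exempt_fee]; (vii) [identity_verified ∧ enrolled_program → address_verified]. ⇒ new: exempt_fee, address_verified.

address_verified, adult_resident, age_verified, application_complete, case_approved, enrolled_program, exempt_fee, has_dependent, has_valid_id, household_head, identity_verified, income_below_cap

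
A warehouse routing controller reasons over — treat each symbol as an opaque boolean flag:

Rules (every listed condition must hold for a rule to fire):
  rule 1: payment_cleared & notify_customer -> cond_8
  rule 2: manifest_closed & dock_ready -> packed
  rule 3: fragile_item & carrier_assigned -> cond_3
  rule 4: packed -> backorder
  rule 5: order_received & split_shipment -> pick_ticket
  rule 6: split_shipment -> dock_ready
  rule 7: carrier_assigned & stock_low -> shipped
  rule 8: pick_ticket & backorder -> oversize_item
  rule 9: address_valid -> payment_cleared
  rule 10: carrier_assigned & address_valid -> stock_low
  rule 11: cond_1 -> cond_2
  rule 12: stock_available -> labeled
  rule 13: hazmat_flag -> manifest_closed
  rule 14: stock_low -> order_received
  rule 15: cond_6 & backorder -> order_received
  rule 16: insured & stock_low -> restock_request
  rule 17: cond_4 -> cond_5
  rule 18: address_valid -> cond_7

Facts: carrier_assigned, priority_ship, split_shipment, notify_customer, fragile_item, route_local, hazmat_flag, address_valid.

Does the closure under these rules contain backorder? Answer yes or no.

yes

Round 1 fires rule 3, rule 6, rule 9, rule 10, rule 13, rule 18, giving cond_3, dock_ready, payment_cleared, stock_low, manifest_closed, cond_7.
Round 2 fires rule 1, rule 2, rule 7, rule 14, giving cond_8, packed, shipped, order_received.
Round 3 fires rule 4, rule 5, giving backorder, pick_ticket.
Round 4 fires rule 8, giving oversize_item.
backorder appears in round 3, so it is derivable.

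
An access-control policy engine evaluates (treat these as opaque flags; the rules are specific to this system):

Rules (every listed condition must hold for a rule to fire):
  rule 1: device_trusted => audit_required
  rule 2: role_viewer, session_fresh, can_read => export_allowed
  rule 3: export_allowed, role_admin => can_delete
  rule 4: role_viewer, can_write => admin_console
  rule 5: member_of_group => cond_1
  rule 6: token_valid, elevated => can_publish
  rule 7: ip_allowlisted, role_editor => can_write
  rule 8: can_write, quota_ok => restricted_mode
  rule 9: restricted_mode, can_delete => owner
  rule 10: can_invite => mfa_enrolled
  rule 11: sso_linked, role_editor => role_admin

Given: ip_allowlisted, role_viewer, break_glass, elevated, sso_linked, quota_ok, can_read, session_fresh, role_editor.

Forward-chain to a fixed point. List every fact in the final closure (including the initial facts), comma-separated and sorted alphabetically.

admin_console, break_glass, can_delete, can_read, can_write, elevated, export_allowed, ip_allowlisted, owner, quota_ok, restricted_mode, role_admin, role_editor, role_viewer, session_fresh, sso_linked

Round 1 — rule 2, rule 7, rule 11, derive export_allowed, can_write, role_admin.
Round 2 — rule 3, rule 4, rule 8, derive can_delete, admin_console, restricted_mode.
Round 3 — rule 9, derive owner.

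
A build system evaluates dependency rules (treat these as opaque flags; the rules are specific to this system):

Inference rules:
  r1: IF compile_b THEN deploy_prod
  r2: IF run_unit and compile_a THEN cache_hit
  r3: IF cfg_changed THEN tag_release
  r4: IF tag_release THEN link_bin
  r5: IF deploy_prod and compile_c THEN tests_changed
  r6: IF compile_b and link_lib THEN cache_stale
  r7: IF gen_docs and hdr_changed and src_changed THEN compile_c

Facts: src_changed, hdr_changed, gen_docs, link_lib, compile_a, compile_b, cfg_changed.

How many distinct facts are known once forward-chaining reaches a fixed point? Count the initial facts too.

13

Round 1 — r1, r3, r6, r7, derive deploy_prod, tag_release, cache_stale, compile_c.
Round 2 — r4, r5, derive link_bin, tests_changed.
Closure: {cache_stale, cfg_changed, compile_a, compile_b, compile_c, deploy_prod, gen_docs, hdr_changed, link_bin, link_lib, src_changed, tag_release, tests_changed} — 13 facts.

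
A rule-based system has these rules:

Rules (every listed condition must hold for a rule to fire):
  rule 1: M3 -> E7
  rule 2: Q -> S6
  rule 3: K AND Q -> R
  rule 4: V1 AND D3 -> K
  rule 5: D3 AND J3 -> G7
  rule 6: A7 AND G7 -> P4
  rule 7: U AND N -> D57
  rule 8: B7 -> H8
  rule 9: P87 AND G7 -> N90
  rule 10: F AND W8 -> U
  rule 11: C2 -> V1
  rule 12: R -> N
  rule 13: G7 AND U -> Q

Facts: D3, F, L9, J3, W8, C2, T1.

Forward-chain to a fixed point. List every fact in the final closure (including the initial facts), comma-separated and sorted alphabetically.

Round 1: rule 5 [D3 AND J3 -> G7]; rule 10 [F AND W8 -> U]; rule 11 [C2 -> V1]. New: G7, U, V1.
Round 2: rule 4 [V1 AND D3 -> K]; rule 13 [G7 AND U -> Q]. New: K, Q.
Round 3: rule 2 [Q -> S6]; rule 3 [K AND Q -> R]. New: S6, R.
Round 4: rule 12 [R -> N]. New: N.
Round 5: rule 7 [U AND N -> D57]. New: D57.

C2, D3, D57, F, G7, J3, K, L9, N, Q, R, S6, T1, U, V1, W8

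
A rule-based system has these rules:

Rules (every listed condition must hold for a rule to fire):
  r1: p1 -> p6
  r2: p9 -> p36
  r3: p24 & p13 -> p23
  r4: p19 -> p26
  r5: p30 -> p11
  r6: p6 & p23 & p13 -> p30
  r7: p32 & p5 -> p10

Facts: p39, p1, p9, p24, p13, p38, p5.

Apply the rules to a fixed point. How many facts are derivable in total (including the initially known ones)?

Round 1 — r1, r2, r3, derive p6, p36, p23.
Round 2 — r6, derive p30.
Round 3 — r5, derive p11.
Closure: {p1, p11, p13, p23, p24, p30, p36, p38, p39, p5, p6, p9} — 12 facts.

12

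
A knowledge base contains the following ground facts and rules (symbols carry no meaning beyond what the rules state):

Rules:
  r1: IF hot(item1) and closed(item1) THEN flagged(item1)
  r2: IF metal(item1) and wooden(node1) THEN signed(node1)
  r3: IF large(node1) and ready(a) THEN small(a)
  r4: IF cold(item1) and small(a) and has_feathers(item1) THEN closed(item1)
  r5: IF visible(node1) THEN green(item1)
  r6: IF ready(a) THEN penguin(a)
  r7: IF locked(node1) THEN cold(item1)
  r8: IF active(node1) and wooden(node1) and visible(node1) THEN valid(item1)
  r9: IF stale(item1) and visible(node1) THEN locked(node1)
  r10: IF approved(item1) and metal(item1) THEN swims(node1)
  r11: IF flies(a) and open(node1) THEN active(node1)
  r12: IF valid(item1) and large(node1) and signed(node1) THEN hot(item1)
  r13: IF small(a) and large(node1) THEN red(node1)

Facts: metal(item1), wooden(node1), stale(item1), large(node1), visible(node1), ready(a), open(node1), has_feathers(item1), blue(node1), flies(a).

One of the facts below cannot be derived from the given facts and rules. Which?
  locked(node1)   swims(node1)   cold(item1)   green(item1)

Round 1: r2 [IF metal(item1) and wooden(node1) THEN signed(node1)]; r3 [IF large(node1) and ready(a) THEN small(a)]; r5 [IF visible(node1) THEN green(item1)]; r6 [IF ready(a) THEN penguin(a)]; r9 [IF stale(item1) and visible(node1) THEN locked(node1)]; r11 [IF flies(a) and open(node1) THEN active(node1)]. New: signed(node1), small(a), green(item1), penguin(a), locked(node1), active(node1).
Round 2: r7 [IF locked(node1) THEN cold(item1)]; r8 [IF active(node1) and wooden(node1) and visible(node1) THEN valid(item1)]; r13 [IF small(a) and large(node1) THEN red(node1)]. New: cold(item1), valid(item1), red(node1).
Round 3: r4 [IF cold(item1) and small(a) and has_feathers(item1) THEN closed(item1)]; r12 [IF valid(item1) and large(node1) and signed(node1) THEN hot(item1)]. New: closed(item1), hot(item1).
Round 4: r1 [IF hot(item1) and closed(item1) THEN flagged(item1)]. New: flagged(item1).
Derived: locked(node1) (round 1), green(item1) (round 1), cold(item1) (round 2). swims(node1) never appears in any round.

swims(node1)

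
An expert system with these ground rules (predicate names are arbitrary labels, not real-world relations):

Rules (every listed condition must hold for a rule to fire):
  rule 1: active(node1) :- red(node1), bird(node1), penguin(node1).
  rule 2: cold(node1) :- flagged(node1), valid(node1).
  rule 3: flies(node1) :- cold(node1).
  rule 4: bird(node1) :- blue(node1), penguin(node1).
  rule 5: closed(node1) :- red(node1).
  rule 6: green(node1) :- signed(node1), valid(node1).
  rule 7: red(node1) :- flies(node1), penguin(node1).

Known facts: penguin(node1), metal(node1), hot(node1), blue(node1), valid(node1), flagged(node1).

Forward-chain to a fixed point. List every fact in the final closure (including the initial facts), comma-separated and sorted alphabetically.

Round 1: rule 2 [cold(node1) :- flagged(node1), valid(node1).]; rule 4 [bird(node1) :- blue(node1), penguin(node1).]. New: cold(node1), bird(node1).
Round 2: rule 3 [flies(node1) :- cold(node1).]. New: flies(node1).
Round 3: rule 7 [red(node1) :- flies(node1), penguin(node1).]. New: red(node1).
Round 4: rule 1 [active(node1) :- red(node1), bird(node1), penguin(node1).]; rule 5 [closed(node1) :- red(node1).]. New: active(node1), closed(node1).

active(node1), bird(node1), blue(node1), closed(node1), cold(node1), flagged(node1), flies(node1), hot(node1), metal(node1), penguin(node1), red(node1), valid(node1)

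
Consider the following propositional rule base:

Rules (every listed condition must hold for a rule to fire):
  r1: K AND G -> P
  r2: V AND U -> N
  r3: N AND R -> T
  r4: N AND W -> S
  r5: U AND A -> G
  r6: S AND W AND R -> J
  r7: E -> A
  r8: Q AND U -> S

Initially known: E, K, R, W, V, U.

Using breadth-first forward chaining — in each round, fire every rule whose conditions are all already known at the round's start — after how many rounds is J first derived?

3

Round 1: r2 [V AND U -> N]; r7 [E -> A]. Adds N, A.
Round 2: r3 [N AND R -> T]; r4 [N AND W -> S]; r5 [U AND A -> G]. Adds T, S, G.
Round 3: r1 [K AND G -> P]; r6 [S AND W AND R -> J]. Adds P, J.
J first appears in round 3.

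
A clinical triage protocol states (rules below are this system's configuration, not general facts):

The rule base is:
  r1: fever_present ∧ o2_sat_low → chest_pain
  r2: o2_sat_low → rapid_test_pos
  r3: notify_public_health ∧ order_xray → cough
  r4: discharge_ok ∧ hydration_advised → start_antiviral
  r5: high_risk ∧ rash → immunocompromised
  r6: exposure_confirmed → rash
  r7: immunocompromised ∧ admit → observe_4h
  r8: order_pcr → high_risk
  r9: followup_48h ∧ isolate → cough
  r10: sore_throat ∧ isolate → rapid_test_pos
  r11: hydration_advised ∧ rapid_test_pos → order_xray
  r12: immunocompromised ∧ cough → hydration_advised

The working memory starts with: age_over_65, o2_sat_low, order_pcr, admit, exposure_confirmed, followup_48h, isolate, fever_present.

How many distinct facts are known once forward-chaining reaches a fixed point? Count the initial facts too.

[1] r1 [fever_present ∧ o2_sat_low → chest_pain]; r2 [o2_sat_low → rapid_test_pos]; r6 [exposure_confirmed → rash]; r8 [order_pcr → high_risk]; r9 [followup_48h ∧ isolate → cough]. ⇒ new: chest_pain, rapid_test_pos, rash, high_risk, cough.
[2] r5 [high_risk ∧ rash → immunocompromised]. ⇒ new: immunocompromised.
[3] r7 [immunocompromised ∧ admit → observe_4h]; r12 [immunocompromised ∧ cough → hydration_advised]. ⇒ new: observe_4h, hydration_advised.
[4] r11 [hydration_advised ∧ rapid_test_pos → order_xray]. ⇒ new: order_xray.
Closure: {admit, age_over_65, chest_pain, cough, exposure_confirmed, fever_present, followup_48h, high_risk, hydration_advised, immunocompromised, isolate, o2_sat_low, observe_4h, order_pcr, order_xray, rapid_test_pos, rash} — 17 facts.

17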